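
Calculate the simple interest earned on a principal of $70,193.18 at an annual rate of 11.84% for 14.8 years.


Simple interest formula: I = P × r × t
I = $70,193.18 × 0.1184 × 14.8
I = $123,000.91

I = P × r × t = $123,000.91


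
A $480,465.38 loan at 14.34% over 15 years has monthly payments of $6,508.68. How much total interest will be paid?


Total paid over the life of the loan = PMT × n.
Total paid = $6,508.68 × 180 = $1,171,562.40
Total interest = total paid − principal = $1,171,562.40 − $480,465.38 = $691,097.02

Total interest = (PMT × n) - PV = $691,097.02


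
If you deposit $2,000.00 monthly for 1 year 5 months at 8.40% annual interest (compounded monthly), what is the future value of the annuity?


Future value of an ordinary annuity: FV = PMT × ((1 + r)^n − 1) / r
Monthly rate r = 0.084/12 = 0.007, n = 17
FV = $2,000.00 × ((1 + 0.084/12)^17 − 1) / (0.084/12)
FV = $2,000.00 × 17.986151
FV = $35,972.30

FV = PMT × ((1+r)^n - 1)/r = $35,972.30


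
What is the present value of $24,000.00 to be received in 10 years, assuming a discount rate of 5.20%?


Present value formula: PV = FV / (1 + r)^t
PV = $24,000.00 / (1 + 0.052)^10
PV = $24,000.00 / 1.660188
PV = $14,456.19

PV = FV / (1 + r)^t = $14,456.19


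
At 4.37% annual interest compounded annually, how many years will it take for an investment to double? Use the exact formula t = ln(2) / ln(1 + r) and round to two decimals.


Doubling condition: (1 + r)^t = 2
Take ln of both sides: t × ln(1 + r) = ln(2)
t = ln(2) / ln(1 + r)
t = 0.693147 / 0.042772
t = 16.21

t = ln(2) / ln(1 + r) = 16.21 years


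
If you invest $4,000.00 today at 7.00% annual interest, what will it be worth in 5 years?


Future value formula: FV = PV × (1 + r)^t
FV = $4,000.00 × (1 + 0.07)^5
FV = $4,000.00 × 1.402552
FV = $5,610.21

FV = PV × (1 + r)^t = $5,610.21


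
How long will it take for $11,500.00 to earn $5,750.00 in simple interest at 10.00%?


Rearrange the simple interest formula for t:
I = P × r × t  ⇒  t = I / (P × r)
t = $5,750.00 / ($11,500.00 × 0.1)
t = 5

t = I/(P×r) = 5 years


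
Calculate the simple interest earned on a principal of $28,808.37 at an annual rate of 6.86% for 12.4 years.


Simple interest formula: I = P × r × t
I = $28,808.37 × 0.0686 × 12.4
I = $24,505.55

I = P × r × t = $24,505.55


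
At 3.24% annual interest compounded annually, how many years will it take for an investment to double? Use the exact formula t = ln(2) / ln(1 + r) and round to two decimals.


Doubling condition: (1 + r)^t = 2
Take ln of both sides: t × ln(1 + r) = ln(2)
t = ln(2) / ln(1 + r)
t = 0.693147 / 0.031886
t = 21.74

t = ln(2) / ln(1 + r) = 21.74 years


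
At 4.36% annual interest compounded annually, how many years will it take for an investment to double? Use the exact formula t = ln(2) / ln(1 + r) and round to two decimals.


Doubling condition: (1 + r)^t = 2
Take ln of both sides: t × ln(1 + r) = ln(2)
t = ln(2) / ln(1 + r)
t = 0.693147 / 0.042676
t = 16.24

t = ln(2) / ln(1 + r) = 16.24 years


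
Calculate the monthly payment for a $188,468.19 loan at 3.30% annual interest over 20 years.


Loan payment formula: PMT = PV × r / (1 − (1 + r)^(−n))
Monthly rate r = 0.033/12 = 0.00275, n = 240 months
Denominator: 1 − (1 + 0.033/12)^(−240) = 0.482680
PMT = $188,468.19 × (0.033/12) / 0.482680
PMT = $1,073.77 per month

PMT = PV × r / (1-(1+r)^(-n)) = $1,073.77/month


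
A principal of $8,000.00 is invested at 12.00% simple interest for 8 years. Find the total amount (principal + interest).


Total amount formula: A = P(1 + rt) = P + P·r·t
Interest: I = P × r × t = $8,000.00 × 0.12 × 8 = $7,680.00
A = P + I = $8,000.00 + $7,680.00 = $15,680.00

A = P + I = P(1 + rt) = $15,680.00


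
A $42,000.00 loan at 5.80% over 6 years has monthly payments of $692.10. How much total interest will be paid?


Total paid over the life of the loan = PMT × n.
Total paid = $692.10 × 72 = $49,831.20
Total interest = total paid − principal = $49,831.20 − $42,000.00 = $7,831.20

Total interest = (PMT × n) - PV = $7,831.20


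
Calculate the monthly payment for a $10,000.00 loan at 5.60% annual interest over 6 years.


Loan payment formula: PMT = PV × r / (1 − (1 + r)^(−n))
Monthly rate r = 0.056/12 ≈ 0.00466667, n = 72 months
Denominator: 1 − (1 + 0.056/12)^(−72) = 0.284818
PMT = $10,000.00 × (0.056/12) / 0.284818
PMT = $163.85 per month

PMT = PV × r / (1-(1+r)^(-n)) = $163.85/month


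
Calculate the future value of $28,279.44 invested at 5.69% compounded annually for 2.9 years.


Compound interest formula: A = P(1 + r/n)^(nt)
A = $28,279.44 × (1 + 0.0569/1)^(1 × 2.9)
Growth factor: (1 + 0.0569/1)^2.9 = 1.1740817
A = $28,279.44 × 1.1740817
A = $33,202.37

A = P(1 + r/n)^(nt) = $33,202.37


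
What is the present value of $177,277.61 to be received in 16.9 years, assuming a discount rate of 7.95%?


Present value formula: PV = FV / (1 + r)^t
PV = $177,277.61 / (1 + 0.0795)^16.9
PV = $177,277.61 / 3.6430298
PV = $48,662.14

PV = FV / (1 + r)^t = $48,662.14


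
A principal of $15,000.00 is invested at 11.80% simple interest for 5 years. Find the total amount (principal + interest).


Total amount formula: A = P(1 + rt) = P + P·r·t
Interest: I = P × r × t = $15,000.00 × 0.118 × 5 = $8,850.00
A = P + I = $15,000.00 + $8,850.00 = $23,850.00

A = P + I = P(1 + rt) = $23,850.00


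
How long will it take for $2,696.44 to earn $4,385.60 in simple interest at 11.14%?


Rearrange the simple interest formula for t:
I = P × r × t  ⇒  t = I / (P × r)
t = $4,385.60 / ($2,696.44 × 0.1114)
t = 14.6

t = I/(P×r) = 14.6 years


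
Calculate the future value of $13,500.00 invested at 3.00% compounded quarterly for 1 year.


Compound interest formula: A = P(1 + r/n)^(nt)
A = $13,500.00 × (1 + 0.03/4)^(4 × 1)
Growth factor: (1 + 0.03/4)^4 = 1.030339
A = $13,500.00 × 1.030339
A = $13,909.58

A = P(1 + r/n)^(nt) = $13,909.58


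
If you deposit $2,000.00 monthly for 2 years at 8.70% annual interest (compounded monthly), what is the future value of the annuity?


Future value of an ordinary annuity: FV = PMT × ((1 + r)^n − 1) / r
Monthly rate r = 0.087/12 = 0.00725, n = 24
FV = $2,000.00 × ((1 + 0.087/12)^24 − 1) / (0.087/12)
FV = $2,000.00 × 26.111556
FV = $52,223.11

FV = PMT × ((1+r)^n - 1)/r = $52,223.11


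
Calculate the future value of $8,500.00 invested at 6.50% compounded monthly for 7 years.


Compound interest formula: A = P(1 + r/n)^(nt)
A = $8,500.00 × (1 + 0.065/12)^(12 × 7)
Growth factor: (1 + 0.065/12)^84 = 1.574239
A = $8,500.00 × 1.574239
A = $13,381.03

A = P(1 + r/n)^(nt) = $13,381.03


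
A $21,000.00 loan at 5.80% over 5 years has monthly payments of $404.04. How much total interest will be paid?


Total paid over the life of the loan = PMT × n.
Total paid = $404.04 × 60 = $24,242.40
Total interest = total paid − principal = $24,242.40 − $21,000.00 = $3,242.40

Total interest = (PMT × n) - PV = $3,242.40


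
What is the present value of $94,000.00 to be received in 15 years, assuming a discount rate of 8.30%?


Present value formula: PV = FV / (1 + r)^t
PV = $94,000.00 / (1 + 0.083)^15
PV = $94,000.00 / 3.3069441
PV = $28,425.03

PV = FV / (1 + r)^t = $28,425.03


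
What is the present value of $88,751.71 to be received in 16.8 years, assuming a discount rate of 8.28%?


Present value formula: PV = FV / (1 + r)^t
PV = $88,751.71 / (1 + 0.0828)^16.8
PV = $88,751.71 / 3.805490
PV = $23,322.02

PV = FV / (1 + r)^t = $23,322.02


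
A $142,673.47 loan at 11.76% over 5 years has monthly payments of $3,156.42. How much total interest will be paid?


Total paid over the life of the loan = PMT × n.
Total paid = $3,156.42 × 60 = $189,385.20
Total interest = total paid − principal = $189,385.20 − $142,673.47 = $46,711.73

Total interest = (PMT × n) - PV = $46,711.73


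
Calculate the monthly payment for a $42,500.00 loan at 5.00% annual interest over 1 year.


Loan payment formula: PMT = PV × r / (1 − (1 + r)^(−n))
Monthly rate r = 0.05/12 ≈ 0.00416667, n = 12 months
Denominator: 1 − (1 + 0.05/12)^(−12) = 0.04867176
PMT = $42,500.00 × (0.05/12) / 0.04867176
PMT = $3,638.32 per month

PMT = PV × r / (1-(1+r)^(-n)) = $3,638.32/month


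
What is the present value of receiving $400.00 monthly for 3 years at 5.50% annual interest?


Present value of an ordinary annuity: PV = PMT × (1 − (1 + r)^(−n)) / r
Monthly rate r = 0.055/12 ≈ 0.00458333, n = 36
PV = $400.00 × (1 − (1 + 0.055/12)^(−36)) / (0.055/12)
PV = $400.00 × 33.117077
PV = $13,246.83

PV = PMT × (1-(1+r)^(-n))/r = $13,246.83


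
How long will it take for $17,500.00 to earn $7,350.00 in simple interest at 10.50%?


Rearrange the simple interest formula for t:
I = P × r × t  ⇒  t = I / (P × r)
t = $7,350.00 / ($17,500.00 × 0.105)
t = 4

t = I/(P×r) = 4 years


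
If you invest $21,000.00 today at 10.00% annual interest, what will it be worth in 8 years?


Future value formula: FV = PV × (1 + r)^t
FV = $21,000.00 × (1 + 0.1)^8
FV = $21,000.00 × 2.143589
FV = $45,015.37

FV = PV × (1 + r)^t = $45,015.37


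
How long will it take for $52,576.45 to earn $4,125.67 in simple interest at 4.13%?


Rearrange the simple interest formula for t:
I = P × r × t  ⇒  t = I / (P × r)
t = $4,125.67 / ($52,576.45 × 0.0413)
t = 1.9

t = I/(P×r) = 1.9 years


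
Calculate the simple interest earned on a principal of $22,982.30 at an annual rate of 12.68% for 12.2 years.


Simple interest formula: I = P × r × t
I = $22,982.30 × 0.1268 × 12.2
I = $35,552.70

I = P × r × t = $35,552.70


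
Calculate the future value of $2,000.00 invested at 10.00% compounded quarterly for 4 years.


Compound interest formula: A = P(1 + r/n)^(nt)
A = $2,000.00 × (1 + 0.1/4)^(4 × 4)
Growth factor: (1 + 0.1/4)^16 = 1.484506
A = $2,000.00 × 1.484506
A = $2,969.01

A = P(1 + r/n)^(nt) = $2,969.01


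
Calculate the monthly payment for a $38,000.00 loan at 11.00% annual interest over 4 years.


Loan payment formula: PMT = PV × r / (1 − (1 + r)^(−n))
Monthly rate r = 0.11/12 ≈ 0.00916667, n = 48 months
Denominator: 1 − (1 + 0.11/12)^(−48) = 0.354671
PMT = $38,000.00 × (0.11/12) / 0.354671
PMT = $982.13 per month

PMT = PV × r / (1-(1+r)^(-n)) = $982.13/month


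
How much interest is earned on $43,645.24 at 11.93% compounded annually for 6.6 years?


Compound interest earned = final amount − principal.
A = P(1 + r/n)^(nt) = $43,645.24 × (1 + 0.1193/1)^(1 × 6.6) = $91,829.84
Interest = A − P = $91,829.84 − $43,645.24 = $48,184.60

Interest = A - P = $48,184.60


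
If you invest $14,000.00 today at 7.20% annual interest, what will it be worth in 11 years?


Future value formula: FV = PV × (1 + r)^t
FV = $14,000.00 × (1 + 0.072)^11
FV = $14,000.00 × 2.148536
FV = $30,079.50

FV = PV × (1 + r)^t = $30,079.50


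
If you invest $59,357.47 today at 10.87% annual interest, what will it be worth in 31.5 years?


Future value formula: FV = PV × (1 + r)^t
FV = $59,357.47 × (1 + 0.1087)^31.5
FV = $59,357.47 × 25.801354
FV = $1,531,503.10

FV = PV × (1 + r)^t = $1,531,503.10


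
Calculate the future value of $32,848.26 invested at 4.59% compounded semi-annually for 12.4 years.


Compound interest formula: A = P(1 + r/n)^(nt)
A = $32,848.26 × (1 + 0.0459/2)^(2 × 12.4)
Growth factor: (1 + 0.0459/2)^24.8 = 1.7554533
A = $32,848.26 × 1.7554533
A = $57,663.59

A = P(1 + r/n)^(nt) = $57,663.59


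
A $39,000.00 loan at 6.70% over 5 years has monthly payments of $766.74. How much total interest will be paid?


Total paid over the life of the loan = PMT × n.
Total paid = $766.74 × 60 = $46,004.40
Total interest = total paid − principal = $46,004.40 − $39,000.00 = $7,004.40

Total interest = (PMT × n) - PV = $7,004.40


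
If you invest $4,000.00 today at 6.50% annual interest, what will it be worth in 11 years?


Future value formula: FV = PV × (1 + r)^t
FV = $4,000.00 × (1 + 0.065)^11
FV = $4,000.00 × 1.9991514
FV = $7,996.61

FV = PV × (1 + r)^t = $7,996.61


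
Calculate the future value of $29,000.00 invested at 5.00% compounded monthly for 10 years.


Compound interest formula: A = P(1 + r/n)^(nt)
A = $29,000.00 × (1 + 0.05/12)^(12 × 10)
Growth factor: (1 + 0.05/12)^120 = 1.6470095
A = $29,000.00 × 1.6470095
A = $47,763.28

A = P(1 + r/n)^(nt) = $47,763.28


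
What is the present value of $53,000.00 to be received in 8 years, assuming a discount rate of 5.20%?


Present value formula: PV = FV / (1 + r)^t
PV = $53,000.00 / (1 + 0.052)^8
PV = $53,000.00 / 1.500120
PV = $35,330.51

PV = FV / (1 + r)^t = $35,330.51


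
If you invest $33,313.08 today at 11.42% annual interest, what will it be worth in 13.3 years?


Future value formula: FV = PV × (1 + r)^t
FV = $33,313.08 × (1 + 0.1142)^13.3
FV = $33,313.08 × 4.2131794
FV = $140,353.98

FV = PV × (1 + r)^t = $140,353.98


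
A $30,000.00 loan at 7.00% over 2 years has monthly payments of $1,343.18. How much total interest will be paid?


Total paid over the life of the loan = PMT × n.
Total paid = $1,343.18 × 24 = $32,236.32
Total interest = total paid − principal = $32,236.32 − $30,000.00 = $2,236.32

Total interest = (PMT × n) - PV = $2,236.32


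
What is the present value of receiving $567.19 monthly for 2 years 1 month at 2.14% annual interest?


Present value of an ordinary annuity: PV = PMT × (1 − (1 + r)^(−n)) / r
Monthly rate r = 0.0214/12 ≈ 0.00178333, n = 25
PV = $567.19 × (1 − (1 + 0.0214/12)^(−25)) / (0.0214/12)
PV = $567.19 × 24.429604
PV = $13,856.23

PV = PMT × (1-(1+r)^(-n))/r = $13,856.23


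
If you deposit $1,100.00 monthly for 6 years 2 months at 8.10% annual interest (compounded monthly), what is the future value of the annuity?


Future value of an ordinary annuity: FV = PMT × ((1 + r)^n − 1) / r
Monthly rate r = 0.081/12 = 0.00675, n = 74
FV = $1,100.00 × ((1 + 0.081/12)^74 − 1) / (0.081/12)
FV = $1,100.00 × 95.575382
FV = $105,132.92

FV = PMT × ((1+r)^n - 1)/r = $105,132.92


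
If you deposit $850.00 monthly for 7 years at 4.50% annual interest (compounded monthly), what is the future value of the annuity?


Future value of an ordinary annuity: FV = PMT × ((1 + r)^n − 1) / r
Monthly rate r = 0.045/12 = 0.00375, n = 84
FV = $850.00 × ((1 + 0.045/12)^84 − 1) / (0.045/12)
FV = $850.00 × 98.520602
FV = $83,742.51

FV = PMT × ((1+r)^n - 1)/r = $83,742.51


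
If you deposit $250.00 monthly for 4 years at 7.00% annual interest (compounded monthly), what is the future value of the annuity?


Future value of an ordinary annuity: FV = PMT × ((1 + r)^n − 1) / r
Monthly rate r = 0.07/12 ≈ 0.00583333, n = 48
FV = $250.00 × ((1 + 0.07/12)^48 − 1) / (0.07/12)
FV = $250.00 × 55.209236
FV = $13,802.31

FV = PMT × ((1+r)^n - 1)/r = $13,802.31


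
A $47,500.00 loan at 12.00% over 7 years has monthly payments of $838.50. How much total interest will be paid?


Total paid over the life of the loan = PMT × n.
Total paid = $838.50 × 84 = $70,434.00
Total interest = total paid − principal = $70,434.00 − $47,500.00 = $22,934.00

Total interest = (PMT × n) - PV = $22,934.00


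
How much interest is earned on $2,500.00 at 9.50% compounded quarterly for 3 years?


Compound interest earned = final amount − principal.
A = P(1 + r/n)^(nt) = $2,500.00 × (1 + 0.095/4)^(4 × 3) = $3,313.35
Interest = A − P = $3,313.35 − $2,500.00 = $813.35

Interest = A - P = $813.35


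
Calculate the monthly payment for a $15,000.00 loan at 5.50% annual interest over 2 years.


Loan payment formula: PMT = PV × r / (1 − (1 + r)^(−n))
Monthly rate r = 0.055/12 ≈ 0.00458333, n = 24 months
Denominator: 1 − (1 + 0.055/12)^(−24) = 0.103941
PMT = $15,000.00 × (0.055/12) / 0.103941
PMT = $661.43 per month

PMT = PV × r / (1-(1+r)^(-n)) = $661.43/month


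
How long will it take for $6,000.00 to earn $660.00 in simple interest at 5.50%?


Rearrange the simple interest formula for t:
I = P × r × t  ⇒  t = I / (P × r)
t = $660.00 / ($6,000.00 × 0.055)
t = 2

t = I/(P×r) = 2 years


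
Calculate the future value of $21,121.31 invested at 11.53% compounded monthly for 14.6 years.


Compound interest formula: A = P(1 + r/n)^(nt)
A = $21,121.31 × (1 + 0.1153/12)^(12 × 14.6)
Growth factor: (1 + 0.1153/12)^175.2 = 5.340633
A = $21,121.31 × 5.340633
A = $112,801.17

A = P(1 + r/n)^(nt) = $112,801.17


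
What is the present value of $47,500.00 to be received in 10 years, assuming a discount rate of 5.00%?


Present value formula: PV = FV / (1 + r)^t
PV = $47,500.00 / (1 + 0.05)^10
PV = $47,500.00 / 1.6288946
PV = $29,160.88

PV = FV / (1 + r)^t = $29,160.88


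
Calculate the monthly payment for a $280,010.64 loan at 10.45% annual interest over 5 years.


Loan payment formula: PMT = PV × r / (1 − (1 + r)^(−n))
Monthly rate r = 0.1045/12 ≈ 0.00870833, n = 60 months
Denominator: 1 − (1 + 0.1045/12)^(−60) = 0.405621
PMT = $280,010.64 × (0.1045/12) / 0.405621
PMT = $6,011.59 per month

PMT = PV × r / (1-(1+r)^(-n)) = $6,011.59/month


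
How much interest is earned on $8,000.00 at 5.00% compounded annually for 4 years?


Compound interest earned = final amount − principal.
A = P(1 + r/n)^(nt) = $8,000.00 × (1 + 0.05/1)^(1 × 4) = $9,724.05
Interest = A − P = $9,724.05 − $8,000.00 = $1,724.05

Interest = A - P = $1,724.05


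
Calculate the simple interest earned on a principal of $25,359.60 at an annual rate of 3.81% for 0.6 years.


Simple interest formula: I = P × r × t
I = $25,359.60 × 0.0381 × 0.6
I = $579.72

I = P × r × t = $579.72


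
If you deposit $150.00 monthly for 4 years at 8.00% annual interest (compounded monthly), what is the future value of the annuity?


Future value of an ordinary annuity: FV = PMT × ((1 + r)^n − 1) / r
Monthly rate r = 0.08/12 ≈ 0.00666667, n = 48
FV = $150.00 × ((1 + 0.08/12)^48 − 1) / (0.08/12)
FV = $150.00 × 56.349915
FV = $8,452.49

FV = PMT × ((1+r)^n - 1)/r = $8,452.49


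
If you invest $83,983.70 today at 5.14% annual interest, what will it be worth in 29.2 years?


Future value formula: FV = PV × (1 + r)^t
FV = $83,983.70 × (1 + 0.0514)^29.2
FV = $83,983.70 × 4.3214033
FV = $362,927.44

FV = PV × (1 + r)^t = $362,927.44


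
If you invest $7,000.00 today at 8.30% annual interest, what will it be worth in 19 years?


Future value formula: FV = PV × (1 + r)^t
FV = $7,000.00 × (1 + 0.083)^19
FV = $7,000.00 × 4.549259
FV = $31,844.81

FV = PV × (1 + r)^t = $31,844.81


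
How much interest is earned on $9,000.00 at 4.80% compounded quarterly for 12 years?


Compound interest earned = final amount − principal.
A = P(1 + r/n)^(nt) = $9,000.00 × (1 + 0.048/4)^(4 × 12) = $15,955.38
Interest = A − P = $15,955.38 − $9,000.00 = $6,955.38

Interest = A - P = $6,955.38


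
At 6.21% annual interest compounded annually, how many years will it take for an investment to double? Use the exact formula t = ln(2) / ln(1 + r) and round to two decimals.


Doubling condition: (1 + r)^t = 2
Take ln of both sides: t × ln(1 + r) = ln(2)
t = ln(2) / ln(1 + r)
t = 0.693147 / 0.060248
t = 11.50

t = ln(2) / ln(1 + r) = 11.50 years


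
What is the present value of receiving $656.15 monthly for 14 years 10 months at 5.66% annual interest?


Present value of an ordinary annuity: PV = PMT × (1 − (1 + r)^(−n)) / r
Monthly rate r = 0.0566/12 ≈ 0.00471667, n = 178
PV = $656.15 × (1 − (1 + 0.0566/12)^(−178)) / (0.0566/12)
PV = $656.15 × 120.264817
PV = $78,911.76

PV = PMT × (1-(1+r)^(-n))/r = $78,911.76


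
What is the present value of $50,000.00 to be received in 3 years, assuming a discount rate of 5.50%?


Present value formula: PV = FV / (1 + r)^t
PV = $50,000.00 / (1 + 0.055)^3
PV = $50,000.00 / 1.1742414
PV = $42,580.68

PV = FV / (1 + r)^t = $42,580.68


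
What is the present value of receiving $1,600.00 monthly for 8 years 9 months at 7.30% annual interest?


Present value of an ordinary annuity: PV = PMT × (1 − (1 + r)^(−n)) / r
Monthly rate r = 0.073/12 ≈ 0.00608333, n = 105
PV = $1,600.00 × (1 − (1 + 0.073/12)^(−105)) / (0.073/12)
PV = $1,600.00 × 77.428843
PV = $123,886.15

PV = PMT × (1-(1+r)^(-n))/r = $123,886.15


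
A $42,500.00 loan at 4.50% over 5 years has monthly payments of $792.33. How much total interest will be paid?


Total paid over the life of the loan = PMT × n.
Total paid = $792.33 × 60 = $47,539.80
Total interest = total paid − principal = $47,539.80 − $42,500.00 = $5,039.80

Total interest = (PMT × n) - PV = $5,039.80


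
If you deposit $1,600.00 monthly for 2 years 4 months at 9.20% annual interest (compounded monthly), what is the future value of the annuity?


Future value of an ordinary annuity: FV = PMT × ((1 + r)^n − 1) / r
Monthly rate r = 0.092/12 ≈ 0.00766667, n = 28
FV = $1,600.00 × ((1 + 0.092/12)^28 − 1) / (0.092/12)
FV = $1,600.00 × 31.100132
FV = $49,760.21

FV = PMT × ((1+r)^n - 1)/r = $49,760.21


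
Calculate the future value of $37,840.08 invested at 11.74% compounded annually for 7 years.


Compound interest formula: A = P(1 + r/n)^(nt)
A = $37,840.08 × (1 + 0.1174/1)^(1 × 7)
Growth factor: (1 + 0.1174/1)^7 = 2.175007
A = $37,840.08 × 2.175007
A = $82,302.44

A = P(1 + r/n)^(nt) = $82,302.44


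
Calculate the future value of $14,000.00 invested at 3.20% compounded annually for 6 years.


Compound interest formula: A = P(1 + r/n)^(nt)
A = $14,000.00 × (1 + 0.032/1)^(1 × 6)
Growth factor: (1 + 0.032/1)^6 = 1.2080313
A = $14,000.00 × 1.2080313
A = $16,912.44

A = P(1 + r/n)^(nt) = $16,912.44


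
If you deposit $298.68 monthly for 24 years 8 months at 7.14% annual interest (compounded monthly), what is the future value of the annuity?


Future value of an ordinary annuity: FV = PMT × ((1 + r)^n − 1) / r
Monthly rate r = 0.0714/12 = 0.00595, n = 296
FV = $298.68 × ((1 + 0.0714/12)^296 − 1) / (0.0714/12)
FV = $298.68 × 804.894923
FV = $240,406.02

FV = PMT × ((1+r)^n - 1)/r = $240,406.02


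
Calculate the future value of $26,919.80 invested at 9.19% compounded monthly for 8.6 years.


Compound interest formula: A = P(1 + r/n)^(nt)
A = $26,919.80 × (1 + 0.0919/12)^(12 × 8.6)
Growth factor: (1 + 0.0919/12)^103.2 = 2.197519
A = $26,919.80 × 2.197519
A = $59,156.77

A = P(1 + r/n)^(nt) = $59,156.77


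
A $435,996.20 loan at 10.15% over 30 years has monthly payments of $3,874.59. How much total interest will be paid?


Total paid over the life of the loan = PMT × n.
Total paid = $3,874.59 × 360 = $1,394,852.40
Total interest = total paid − principal = $1,394,852.40 − $435,996.20 = $958,856.20

Total interest = (PMT × n) - PV = $958,856.20


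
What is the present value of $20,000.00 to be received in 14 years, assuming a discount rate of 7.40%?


Present value formula: PV = FV / (1 + r)^t
PV = $20,000.00 / (1 + 0.074)^14
PV = $20,000.00 / 2.716814
PV = $7,361.56

PV = FV / (1 + r)^t = $7,361.56


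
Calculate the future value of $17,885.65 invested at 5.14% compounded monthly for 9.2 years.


Compound interest formula: A = P(1 + r/n)^(nt)
A = $17,885.65 × (1 + 0.0514/12)^(12 × 9.2)
Growth factor: (1 + 0.0514/12)^110.4 = 1.602989
A = $17,885.65 × 1.602989
A = $28,670.50

A = P(1 + r/n)^(nt) = $28,670.50


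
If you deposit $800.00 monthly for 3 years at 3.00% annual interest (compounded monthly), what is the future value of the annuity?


Future value of an ordinary annuity: FV = PMT × ((1 + r)^n − 1) / r
Monthly rate r = 0.03/12 = 0.0025, n = 36
FV = $800.00 × ((1 + 0.03/12)^36 − 1) / (0.03/12)
FV = $800.00 × 37.620560
FV = $30,096.45

FV = PMT × ((1+r)^n - 1)/r = $30,096.45


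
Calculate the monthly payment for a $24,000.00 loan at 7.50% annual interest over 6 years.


Loan payment formula: PMT = PV × r / (1 − (1 + r)^(−n))
Monthly rate r = 0.075/12 = 0.00625, n = 72 months
Denominator: 1 − (1 + 0.075/12)^(−72) = 0.361478
PMT = $24,000.00 × (0.075/12) / 0.361478
PMT = $414.96 per month

PMT = PV × r / (1-(1+r)^(-n)) = $414.96/month


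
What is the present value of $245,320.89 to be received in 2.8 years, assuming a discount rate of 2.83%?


Present value formula: PV = FV / (1 + r)^t
PV = $245,320.89 / (1 + 0.0283)^2.8
PV = $245,320.89 / 1.08127345
PV = $226,881.45

PV = FV / (1 + r)^t = $226,881.45


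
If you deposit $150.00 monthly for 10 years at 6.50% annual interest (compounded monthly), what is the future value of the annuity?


Future value of an ordinary annuity: FV = PMT × ((1 + r)^n − 1) / r
Monthly rate r = 0.065/12 ≈ 0.00541667, n = 120
FV = $150.00 × ((1 + 0.065/12)^120 − 1) / (0.065/12)
FV = $150.00 × 168.403154
FV = $25,260.47

FV = PMT × ((1+r)^n - 1)/r = $25,260.47


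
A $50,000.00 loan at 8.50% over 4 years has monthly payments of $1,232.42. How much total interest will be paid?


Total paid over the life of the loan = PMT × n.
Total paid = $1,232.42 × 48 = $59,156.16
Total interest = total paid − principal = $59,156.16 − $50,000.00 = $9,156.16

Total interest = (PMT × n) - PV = $9,156.16


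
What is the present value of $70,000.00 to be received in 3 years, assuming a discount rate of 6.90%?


Present value formula: PV = FV / (1 + r)^t
PV = $70,000.00 / (1 + 0.069)^3
PV = $70,000.00 / 1.2216115
PV = $57,301.36

PV = FV / (1 + r)^t = $57,301.36


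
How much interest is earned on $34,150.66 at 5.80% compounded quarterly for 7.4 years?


Compound interest earned = final amount − principal.
A = P(1 + r/n)^(nt) = $34,150.66 × (1 + 0.058/4)^(4 × 7.4) = $52,294.96
Interest = A − P = $52,294.96 − $34,150.66 = $18,144.30

Interest = A - P = $18,144.30


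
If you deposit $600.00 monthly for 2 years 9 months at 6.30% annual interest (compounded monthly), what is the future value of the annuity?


Future value of an ordinary annuity: FV = PMT × ((1 + r)^n − 1) / r
Monthly rate r = 0.063/12 = 0.00525, n = 33
FV = $600.00 × ((1 + 0.063/12)^33 − 1) / (0.063/12)
FV = $600.00 × 35.928487
FV = $21,557.09

FV = PMT × ((1+r)^n - 1)/r = $21,557.09


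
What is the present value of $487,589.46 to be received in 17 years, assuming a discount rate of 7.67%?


Present value formula: PV = FV / (1 + r)^t
PV = $487,589.46 / (1 + 0.0767)^17
PV = $487,589.46 / 3.5124498
PV = $138,817.49

PV = FV / (1 + r)^t = $138,817.49


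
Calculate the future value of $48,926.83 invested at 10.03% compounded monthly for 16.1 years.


Compound interest formula: A = P(1 + r/n)^(nt)
A = $48,926.83 × (1 + 0.1003/12)^(12 × 16.1)
Growth factor: (1 + 0.1003/12)^193.2 = 4.9934084
A = $48,926.83 × 4.9934084
A = $244,311.64

A = P(1 + r/n)^(nt) = $244,311.64


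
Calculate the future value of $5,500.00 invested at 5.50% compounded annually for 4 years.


Compound interest formula: A = P(1 + r/n)^(nt)
A = $5,500.00 × (1 + 0.055/1)^(1 × 4)
Growth factor: (1 + 0.055/1)^4 = 1.238825
A = $5,500.00 × 1.238825
A = $6,813.54

A = P(1 + r/n)^(nt) = $6,813.54


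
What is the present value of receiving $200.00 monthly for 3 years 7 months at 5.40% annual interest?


Present value of an ordinary annuity: PV = PMT × (1 − (1 + r)^(−n)) / r
Monthly rate r = 0.054/12 = 0.0045, n = 43
PV = $200.00 × (1 − (1 + 0.054/12)^(−43)) / (0.054/12)
PV = $200.00 × 39.016084
PV = $7,803.22

PV = PMT × (1-(1+r)^(-n))/r = $7,803.22


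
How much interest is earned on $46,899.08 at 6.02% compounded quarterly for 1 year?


Compound interest earned = final amount − principal.
A = P(1 + r/n)^(nt) = $46,899.08 × (1 + 0.0602/4)^(4 × 1) = $49,786.78
Interest = A − P = $49,786.78 − $46,899.08 = $2,887.70

Interest = A - P = $2,887.70


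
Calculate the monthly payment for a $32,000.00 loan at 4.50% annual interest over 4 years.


Loan payment formula: PMT = PV × r / (1 − (1 + r)^(−n))
Monthly rate r = 0.045/12 = 0.00375, n = 48 months
Denominator: 1 − (1 + 0.045/12)^(−48) = 0.164449
PMT = $32,000.00 × (0.045/12) / 0.164449
PMT = $729.71 per month

PMT = PV × r / (1-(1+r)^(-n)) = $729.71/month


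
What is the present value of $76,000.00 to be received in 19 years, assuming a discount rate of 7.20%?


Present value formula: PV = FV / (1 + r)^t
PV = $76,000.00 / (1 + 0.072)^19
PV = $76,000.00 / 3.747149
PV = $20,282.09

PV = FV / (1 + r)^t = $20,282.09


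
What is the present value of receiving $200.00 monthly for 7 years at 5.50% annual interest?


Present value of an ordinary annuity: PV = PMT × (1 − (1 + r)^(−n)) / r
Monthly rate r = 0.055/12 ≈ 0.00458333, n = 84
PV = $200.00 × (1 − (1 + 0.055/12)^(−84)) / (0.055/12)
PV = $200.00 × 69.589216
PV = $13,917.84

PV = PMT × (1-(1+r)^(-n))/r = $13,917.84


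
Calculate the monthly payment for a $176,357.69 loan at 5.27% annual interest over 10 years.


Loan payment formula: PMT = PV × r / (1 − (1 + r)^(−n))
Monthly rate r = 0.0527/12 ≈ 0.00439167, n = 120 months
Denominator: 1 − (1 + 0.0527/12)^(−120) = 0.408945
PMT = $176,357.69 × (0.0527/12) / 0.408945
PMT = $1,893.91 per month

PMT = PV × r / (1-(1+r)^(-n)) = $1,893.91/month


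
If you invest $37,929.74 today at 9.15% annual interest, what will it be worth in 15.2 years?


Future value formula: FV = PV × (1 + r)^t
FV = $37,929.74 × (1 + 0.0915)^15.2
FV = $37,929.74 × 3.7840847
FV = $143,529.35

FV = PV × (1 + r)^t = $143,529.35


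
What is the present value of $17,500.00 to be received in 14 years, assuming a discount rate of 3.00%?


Present value formula: PV = FV / (1 + r)^t
PV = $17,500.00 / (1 + 0.03)^14
PV = $17,500.00 / 1.512590
PV = $11,569.56

PV = FV / (1 + r)^t = $11,569.56


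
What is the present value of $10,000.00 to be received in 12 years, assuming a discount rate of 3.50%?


Present value formula: PV = FV / (1 + r)^t
PV = $10,000.00 / (1 + 0.035)^12
PV = $10,000.00 / 1.511069
PV = $6,617.83

PV = FV / (1 + r)^t = $6,617.83


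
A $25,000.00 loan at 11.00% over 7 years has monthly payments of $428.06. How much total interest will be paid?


Total paid over the life of the loan = PMT × n.
Total paid = $428.06 × 84 = $35,957.04
Total interest = total paid − principal = $35,957.04 − $25,000.00 = $10,957.04

Total interest = (PMT × n) - PV = $10,957.04


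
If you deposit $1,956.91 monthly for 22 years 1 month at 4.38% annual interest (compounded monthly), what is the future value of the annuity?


Future value of an ordinary annuity: FV = PMT × ((1 + r)^n − 1) / r
Monthly rate r = 0.0438/12 = 0.00365, n = 265
FV = $1,956.91 × ((1 + 0.0438/12)^265 − 1) / (0.0438/12)
FV = $1,956.91 × 445.499076
FV = $871,801.60

FV = PMT × ((1+r)^n - 1)/r = $871,801.60


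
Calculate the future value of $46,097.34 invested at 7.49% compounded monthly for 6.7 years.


Compound interest formula: A = P(1 + r/n)^(nt)
A = $46,097.34 × (1 + 0.0749/12)^(12 × 6.7)
Growth factor: (1 + 0.0749/12)^80.4 = 1.6491671
A = $46,097.34 × 1.6491671
A = $76,022.22

A = P(1 + r/n)^(nt) = $76,022.22


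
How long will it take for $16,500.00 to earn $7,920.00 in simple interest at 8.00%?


Rearrange the simple interest formula for t:
I = P × r × t  ⇒  t = I / (P × r)
t = $7,920.00 / ($16,500.00 × 0.08)
t = 6

t = I/(P×r) = 6 years


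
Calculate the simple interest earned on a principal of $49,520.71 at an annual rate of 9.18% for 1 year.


Simple interest formula: I = P × r × t
I = $49,520.71 × 0.0918 × 1
I = $4,546.00

I = P × r × t = $4,546.00


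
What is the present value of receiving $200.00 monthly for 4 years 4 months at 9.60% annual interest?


Present value of an ordinary annuity: PV = PMT × (1 − (1 + r)^(−n)) / r
Monthly rate r = 0.096/12 = 0.008, n = 52
PV = $200.00 × (1 − (1 + 0.096/12)^(−52)) / (0.096/12)
PV = $200.00 × 42.403367
PV = $8,480.67

PV = PMT × (1-(1+r)^(-n))/r = $8,480.67


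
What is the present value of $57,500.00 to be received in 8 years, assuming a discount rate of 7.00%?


Present value formula: PV = FV / (1 + r)^t
PV = $57,500.00 / (1 + 0.07)^8
PV = $57,500.00 / 1.7181862
PV = $33,465.52

PV = FV / (1 + r)^t = $33,465.52


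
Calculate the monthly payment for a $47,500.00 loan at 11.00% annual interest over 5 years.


Loan payment formula: PMT = PV × r / (1 − (1 + r)^(−n))
Monthly rate r = 0.11/12 ≈ 0.00916667, n = 60 months
Denominator: 1 − (1 + 0.11/12)^(−60) = 0.4216028
PMT = $47,500.00 × (0.11/12) / 0.4216028
PMT = $1,032.77 per month

PMT = PV × r / (1-(1+r)^(-n)) = $1,032.77/month


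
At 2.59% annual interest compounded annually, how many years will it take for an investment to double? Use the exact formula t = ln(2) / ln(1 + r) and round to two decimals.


Doubling condition: (1 + r)^t = 2
Take ln of both sides: t × ln(1 + r) = ln(2)
t = ln(2) / ln(1 + r)
t = 0.693147 / 0.025570
t = 27.11

t = ln(2) / ln(1 + r) = 27.11 years


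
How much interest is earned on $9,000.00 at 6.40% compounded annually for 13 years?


Compound interest earned = final amount − principal.
A = P(1 + r/n)^(nt) = $9,000.00 × (1 + 0.064/1)^(1 × 13) = $20,159.68
Interest = A − P = $20,159.68 − $9,000.00 = $11,159.68

Interest = A - P = $11,159.68


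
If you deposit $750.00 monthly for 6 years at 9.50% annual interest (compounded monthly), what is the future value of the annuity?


Future value of an ordinary annuity: FV = PMT × ((1 + r)^n − 1) / r
Monthly rate r = 0.095/12 ≈ 0.00791667, n = 72
FV = $750.00 × ((1 + 0.095/12)^72 − 1) / (0.095/12)
FV = $750.00 × 96.543509
FV = $72,407.63

FV = PMT × ((1+r)^n - 1)/r = $72,407.63


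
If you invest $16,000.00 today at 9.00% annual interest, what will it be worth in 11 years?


Future value formula: FV = PV × (1 + r)^t
FV = $16,000.00 × (1 + 0.09)^11
FV = $16,000.00 × 2.580426
FV = $41,286.82

FV = PV × (1 + r)^t = $41,286.82


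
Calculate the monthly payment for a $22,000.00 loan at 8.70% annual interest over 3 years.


Loan payment formula: PMT = PV × r / (1 − (1 + r)^(−n))
Monthly rate r = 0.087/12 = 0.00725, n = 36 months
Denominator: 1 − (1 + 0.087/12)^(−36) = 0.228993
PMT = $22,000.00 × (0.087/12) / 0.228993
PMT = $696.53 per month

PMT = PV × r / (1-(1+r)^(-n)) = $696.53/month


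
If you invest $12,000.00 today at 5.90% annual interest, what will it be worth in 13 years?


Future value formula: FV = PV × (1 + r)^t
FV = $12,000.00 × (1 + 0.059)^13
FV = $12,000.00 × 2.1069173
FV = $25,283.01

FV = PV × (1 + r)^t = $25,283.01


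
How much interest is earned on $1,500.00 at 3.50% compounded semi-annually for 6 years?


Compound interest earned = final amount − principal.
A = P(1 + r/n)^(nt) = $1,500.00 × (1 + 0.035/2)^(2 × 6) = $1,847.16
Interest = A − P = $1,847.16 − $1,500.00 = $347.16

Interest = A - P = $347.16


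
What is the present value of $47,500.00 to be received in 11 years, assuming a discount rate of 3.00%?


Present value formula: PV = FV / (1 + r)^t
PV = $47,500.00 / (1 + 0.03)^11
PV = $47,500.00 / 1.384234
PV = $34,315.01

PV = FV / (1 + r)^t = $34,315.01


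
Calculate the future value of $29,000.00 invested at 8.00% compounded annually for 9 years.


Compound interest formula: A = P(1 + r/n)^(nt)
A = $29,000.00 × (1 + 0.08/1)^(1 × 9)
Growth factor: (1 + 0.08/1)^9 = 1.9990046
A = $29,000.00 × 1.9990046
A = $57,971.13

A = P(1 + r/n)^(nt) = $57,971.13


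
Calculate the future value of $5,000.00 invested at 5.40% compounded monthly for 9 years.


Compound interest formula: A = P(1 + r/n)^(nt)
A = $5,000.00 × (1 + 0.054/12)^(12 × 9)
Growth factor: (1 + 0.054/12)^108 = 1.624028
A = $5,000.00 × 1.624028
A = $8,120.14

A = P(1 + r/n)^(nt) = $8,120.14


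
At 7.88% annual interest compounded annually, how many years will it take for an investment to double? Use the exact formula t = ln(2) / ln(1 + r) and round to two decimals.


Doubling condition: (1 + r)^t = 2
Take ln of both sides: t × ln(1 + r) = ln(2)
t = ln(2) / ln(1 + r)
t = 0.693147 / 0.075849
t = 9.14

t = ln(2) / ln(1 + r) = 9.14 years


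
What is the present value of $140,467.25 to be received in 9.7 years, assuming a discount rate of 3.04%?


Present value formula: PV = FV / (1 + r)^t
PV = $140,467.25 / (1 + 0.0304)^9.7
PV = $140,467.25 / 1.337078
PV = $105,055.39

PV = FV / (1 + r)^t = $105,055.39


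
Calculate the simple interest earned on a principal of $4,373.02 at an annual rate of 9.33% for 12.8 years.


Simple interest formula: I = P × r × t
I = $4,373.02 × 0.0933 × 12.8
I = $5,222.44

I = P × r × t = $5,222.44


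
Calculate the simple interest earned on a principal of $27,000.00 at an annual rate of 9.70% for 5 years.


Simple interest formula: I = P × r × t
I = $27,000.00 × 0.097 × 5
I = $13,095.00

I = P × r × t = $13,095.00


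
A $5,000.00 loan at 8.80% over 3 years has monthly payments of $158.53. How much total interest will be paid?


Total paid over the life of the loan = PMT × n.
Total paid = $158.53 × 36 = $5,707.08
Total interest = total paid − principal = $5,707.08 − $5,000.00 = $707.08

Total interest = (PMT × n) - PV = $707.08


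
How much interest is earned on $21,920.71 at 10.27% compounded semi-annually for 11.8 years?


Compound interest earned = final amount − principal.
A = P(1 + r/n)^(nt) = $21,920.71 × (1 + 0.1027/2)^(2 × 11.8) = $71,464.66
Interest = A − P = $71,464.66 − $21,920.71 = $49,543.95

Interest = A - P = $49,543.95


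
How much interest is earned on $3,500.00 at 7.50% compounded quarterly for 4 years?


Compound interest earned = final amount − principal.
A = P(1 + r/n)^(nt) = $3,500.00 × (1 + 0.075/4)^(4 × 4) = $4,711.40
Interest = A − P = $4,711.40 − $3,500.00 = $1,211.40

Interest = A - P = $1,211.40


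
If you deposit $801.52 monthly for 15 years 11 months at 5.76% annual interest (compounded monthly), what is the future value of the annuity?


Future value of an ordinary annuity: FV = PMT × ((1 + r)^n − 1) / r
Monthly rate r = 0.0576/12 = 0.0048, n = 191
FV = $801.52 × ((1 + 0.0576/12)^191 − 1) / (0.0576/12)
FV = $801.52 × 311.623636
FV = $249,772.58

FV = PMT × ((1+r)^n - 1)/r = $249,772.58


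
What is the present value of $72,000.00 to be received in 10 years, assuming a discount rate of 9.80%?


Present value formula: PV = FV / (1 + r)^t
PV = $72,000.00 / (1 + 0.098)^10
PV = $72,000.00 / 2.5469675
PV = $28,268.91

PV = FV / (1 + r)^t = $28,268.91


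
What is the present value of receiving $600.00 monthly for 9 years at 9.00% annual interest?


Present value of an ordinary annuity: PV = PMT × (1 − (1 + r)^(−n)) / r
Monthly rate r = 0.09/12 = 0.0075, n = 108
PV = $600.00 × (1 − (1 + 0.09/12)^(−108)) / (0.09/12)
PV = $600.00 × 73.839382
PV = $44,303.63

PV = PMT × (1-(1+r)^(-n))/r = $44,303.63


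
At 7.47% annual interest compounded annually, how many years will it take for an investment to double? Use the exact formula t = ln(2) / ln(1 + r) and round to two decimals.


Doubling condition: (1 + r)^t = 2
Take ln of both sides: t × ln(1 + r) = ln(2)
t = ln(2) / ln(1 + r)
t = 0.693147 / 0.072042
t = 9.62

t = ln(2) / ln(1 + r) = 9.62 years


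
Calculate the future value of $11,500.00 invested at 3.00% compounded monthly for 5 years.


Compound interest formula: A = P(1 + r/n)^(nt)
A = $11,500.00 × (1 + 0.03/12)^(12 × 5)
Growth factor: (1 + 0.03/12)^60 = 1.1616168
A = $11,500.00 × 1.1616168
A = $13,358.59

A = P(1 + r/n)^(nt) = $13,358.59


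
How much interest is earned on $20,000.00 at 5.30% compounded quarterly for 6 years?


Compound interest earned = final amount − principal.
A = P(1 + r/n)^(nt) = $20,000.00 × (1 + 0.053/4)^(4 × 6) = $27,430.18
Interest = A − P = $27,430.18 − $20,000.00 = $7,430.18

Interest = A - P = $7,430.18
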